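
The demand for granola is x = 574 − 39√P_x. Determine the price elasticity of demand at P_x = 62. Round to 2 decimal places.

-0.58

At P_x = 62, x = 266.9137.
dx/dP_x = −39/(2√P_x) = −39/(2·7.874).
Point elasticity E = (dx/dP_x)·(P_x/x) = -2.4765 × 62/266.9137 ≈ -0.58.
|E| < 1, so demand is inelastic at this price.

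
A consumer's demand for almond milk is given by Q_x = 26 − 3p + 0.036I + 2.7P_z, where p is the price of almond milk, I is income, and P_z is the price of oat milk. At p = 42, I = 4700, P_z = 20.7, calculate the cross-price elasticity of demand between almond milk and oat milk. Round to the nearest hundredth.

0.45

Substituting, Q_x = 26 − 3(42) + 0.036(4700) + 2.7(20.7) = 26 − 126 + 169.2 + 55.89 = 125.09.
∂Q_x/∂P_z = +2.7, so E_xy = 2.7·(20.7/125.09) ≈ 0.45.
E_xy > 0: the goods are substitutes.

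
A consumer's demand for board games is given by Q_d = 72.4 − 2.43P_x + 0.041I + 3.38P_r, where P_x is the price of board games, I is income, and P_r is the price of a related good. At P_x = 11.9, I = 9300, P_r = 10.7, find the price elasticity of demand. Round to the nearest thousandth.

-0.063

First evaluate Q_d: 72.4 − 2.43(11.9) + 0.041(9300) + 3.38(10.7) = 72.4 − 28.917 + 381.3 + 36.166 = 460.949.
∂Q_d/∂P_x = −2.43, so E_p = (−2.43)·(11.9/460.949) ≈ -0.063.
|E_p| < 1: demand is inelastic.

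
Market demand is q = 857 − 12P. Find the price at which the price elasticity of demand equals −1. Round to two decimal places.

35.71

For linear demand q = a − bP, E = −bP/(a − bP). |E| = 1 ⇒ bP = a − bP ⇒ P = a/(2b).
P = 857/(2·12) ≈ 35.71.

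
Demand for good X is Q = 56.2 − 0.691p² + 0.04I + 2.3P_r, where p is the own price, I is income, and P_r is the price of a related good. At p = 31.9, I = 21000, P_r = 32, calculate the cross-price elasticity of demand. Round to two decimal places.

0.28

Q = 56.2 − 0.691(31.9)² + 0.04(21000) + 2.3(32) = 56.2 − 703.1685 + 840 + 73.6 = 266.6315.
∂Q/∂P_r = +2.3, so E_xy = 2.3·(32/266.6315) ≈ 0.28.
E_xy > 0: the goods are substitutes.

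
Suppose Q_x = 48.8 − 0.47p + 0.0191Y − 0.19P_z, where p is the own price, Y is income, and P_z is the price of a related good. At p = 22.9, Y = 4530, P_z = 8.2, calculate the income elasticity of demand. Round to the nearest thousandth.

First evaluate Q_x: 48.8 − 0.47(22.9) + 0.0191(4530) − 0.19(8.2) = 48.8 − 10.763 + 86.523 − 1.558 = 123.002.
∂Q_x/∂Y = +0.0191, so E_I = 0.0191·(4530/123.002) ≈ 0.703.
E_I ∈ (0,1): normal good (necessity).

0.703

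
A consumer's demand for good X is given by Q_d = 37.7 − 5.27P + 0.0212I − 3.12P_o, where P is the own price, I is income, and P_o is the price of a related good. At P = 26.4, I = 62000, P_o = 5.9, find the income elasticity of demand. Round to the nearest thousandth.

Substituting, Q_d = 37.7 − 5.27(26.4) + 0.0212(62000) − 3.12(5.9) = 37.7 − 139.128 + 1314.4 − 18.408 = 1194.564.
∂Q_d/∂I = +0.0212, so E_I = 0.0212·(62000/1194.564) ≈ 1.100.
E_I > 1: normal good (luxury).

1.100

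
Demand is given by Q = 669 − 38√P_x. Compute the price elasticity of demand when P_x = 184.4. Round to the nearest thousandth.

At P_x = 184.4, Q = 152.9829.
dQ/dP_x = −38/(2√P_x) = −38/(2·13.5794).
Point elasticity E = (dQ/dP_x)·(P_x/Q) = -1.3992 × 184.4/152.9829 ≈ -1.687.
|E| > 1, so demand is elastic at this price.

-1.687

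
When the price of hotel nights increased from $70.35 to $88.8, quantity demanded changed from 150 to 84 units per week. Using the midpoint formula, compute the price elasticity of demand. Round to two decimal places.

%Δq = (84 − 150)/[(150 + 84)/2] = -66/117 ≈ -0.5641.
%ΔP = (88.8 − 70.35)/[(70.35 + 88.8)/2] = 18.45/79.575 ≈ 0.2319.
Arc elasticity E = %Δq/%ΔP ≈ -0.5641/0.2319 ≈ -2.43.
|E| > 1: demand is elastic over this range.

-2.43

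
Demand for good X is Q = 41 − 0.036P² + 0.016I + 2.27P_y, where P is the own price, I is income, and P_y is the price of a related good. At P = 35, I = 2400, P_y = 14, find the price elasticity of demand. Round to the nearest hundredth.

At the given point, Q = 41 − 0.036(35)² + 0.016(2400) + 2.27(14) = 41 − 44.1 + 38.4 + 31.78 = 67.08.
∂Q/∂P = −2·0.036·P = -2.52, so E_p = -2.52·(35/67.08) ≈ -1.31.
|E_p| > 1: demand is elastic.

-1.31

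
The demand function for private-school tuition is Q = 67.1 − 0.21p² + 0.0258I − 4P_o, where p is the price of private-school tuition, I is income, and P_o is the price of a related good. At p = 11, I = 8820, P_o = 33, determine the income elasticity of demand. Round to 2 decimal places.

1.66

Evaluating quantity at (p, I, P_o) gives Q = 67.1 − 0.21(11)² + 0.0258(8820) − 4(33) = 67.1 − 25.41 + 227.556 − 132 = 137.246.
∂Q/∂I = +0.0258, so E_I = 0.0258·(8820/137.246) ≈ 1.66.
E_I > 1: normal good (luxury).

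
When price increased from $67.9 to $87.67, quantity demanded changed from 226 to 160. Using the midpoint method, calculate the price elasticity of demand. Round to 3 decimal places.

-1.345

%ΔQ = (160 − 226)/[(226 + 160)/2] = -66/193 ≈ -0.3420.
%Δp = (87.67 − 67.9)/[(67.9 + 87.67)/2] = 19.77/77.785 ≈ 0.2542.
Arc elasticity E = %ΔQ/%Δp ≈ -0.3420/0.2542 ≈ -1.345.
|E| > 1: demand is elastic over this range.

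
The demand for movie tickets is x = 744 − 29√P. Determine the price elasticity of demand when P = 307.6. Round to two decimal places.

At P = 307.6, x = 235.3827.
dx/dP = −29/(2√P) = −29/(2·17.5385).
Point elasticity E = (dx/dP)·(P/x) = -0.8268 × 307.6/235.3827 ≈ -1.08.
|E| > 1, so demand is elastic at this price.

-1.08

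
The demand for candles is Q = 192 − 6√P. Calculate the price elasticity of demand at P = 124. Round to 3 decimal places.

-0.267

At P = 124, Q = 125.1868.
dQ/dP = −6/(2√P) = −6/(2·11.1355).
Point elasticity E = (dQ/dP)·(P/Q) = -0.2694 × 124/125.1868 ≈ -0.267.
|E| < 1, so demand is inelastic at this price.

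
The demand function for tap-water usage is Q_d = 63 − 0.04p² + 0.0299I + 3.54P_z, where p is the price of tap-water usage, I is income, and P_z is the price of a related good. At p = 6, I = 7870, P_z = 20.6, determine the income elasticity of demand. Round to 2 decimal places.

First evaluate Q_d: 63 − 0.04(6)² + 0.0299(7870) + 3.54(20.6) = 63 − 1.44 + 235.313 + 72.924 = 369.797.
∂Q_d/∂I = +0.0299, so E_I = 0.0299·(7870/369.797) ≈ 0.64.
E_I ∈ (0,1): normal good (necessity).

0.64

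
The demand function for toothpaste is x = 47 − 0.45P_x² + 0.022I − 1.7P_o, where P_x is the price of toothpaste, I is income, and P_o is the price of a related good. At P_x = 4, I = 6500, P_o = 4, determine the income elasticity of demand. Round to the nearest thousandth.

0.813

x = 47 − 0.45(4)² + 0.022(6500) − 1.7(4) = 47 − 7.2 + 143 − 6.8 = 176.
∂x/∂I = +0.022, so E_I = 0.022·(6500/176) ≈ 0.813.
E_I ∈ (0,1): normal good (necessity).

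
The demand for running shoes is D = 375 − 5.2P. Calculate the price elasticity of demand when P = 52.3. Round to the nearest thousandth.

At P = 52.3, D = 103.04.
dD/dP = −5.2.
Point elasticity E = (dD/dP)·(P/D) = -5.2 × 52.3/103.04 ≈ -2.639.
|E| > 1, so demand is elastic at this price.

-2.639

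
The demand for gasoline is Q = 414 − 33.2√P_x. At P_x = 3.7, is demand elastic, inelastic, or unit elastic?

At P_x = 3.7, Q = 350.1385.
dQ/dP_x = −33.2/(2√P_x) = −33.2/(2·1.9235).
Point elasticity E = (dQ/dP_x)·(P_x/Q) = -8.6299 × 3.7/350.1385 ≈ -0.091.
|E| ≈ 0.091 < 1, so demand is inelastic.

inelastic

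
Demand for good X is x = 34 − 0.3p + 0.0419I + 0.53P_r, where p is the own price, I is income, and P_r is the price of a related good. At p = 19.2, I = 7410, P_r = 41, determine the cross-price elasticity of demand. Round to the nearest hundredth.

0.06

Substituting, x = 34 − 0.3(19.2) + 0.0419(7410) + 0.53(41) = 34 − 5.76 + 310.479 + 21.73 = 360.449.
∂x/∂P_r = +0.53, so E_xy = 0.53·(41/360.449) ≈ 0.06.
E_xy > 0: the goods are substitutes.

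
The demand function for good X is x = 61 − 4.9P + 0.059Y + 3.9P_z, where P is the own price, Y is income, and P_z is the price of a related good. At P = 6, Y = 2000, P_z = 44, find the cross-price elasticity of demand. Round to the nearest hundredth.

Substituting, x = 61 − 4.9(6) + 0.059(2000) + 3.9(44) = 61 − 29.4 + 118 + 171.6 = 321.2.
∂x/∂P_z = +3.9, so E_xy = 3.9·(44/321.2) ≈ 0.53.
E_xy > 0: the goods are substitutes.

0.53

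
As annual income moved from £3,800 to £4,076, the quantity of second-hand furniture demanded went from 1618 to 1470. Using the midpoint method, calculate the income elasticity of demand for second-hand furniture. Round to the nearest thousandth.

-1.368

%ΔQ = (1470 − 1618)/[(1618+1470)/2] = -148/1544 ≈ -0.0959.
%ΔI = (4,076 − 3,800)/[(3,800+4,076)/2] = 276/3938 ≈ 0.0701.
E_I = %ΔQ/%ΔI ≈ -1.368.
E_I < 0: inferior good.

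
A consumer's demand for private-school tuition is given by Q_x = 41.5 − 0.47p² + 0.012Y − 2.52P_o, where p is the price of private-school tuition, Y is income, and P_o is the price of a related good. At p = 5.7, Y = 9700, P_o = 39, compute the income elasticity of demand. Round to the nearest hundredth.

2.62

First evaluate Q_x: 41.5 − 0.47(5.7)² + 0.012(9700) − 2.52(39) = 41.5 − 15.2703 + 116.4 − 98.28 = 44.3497.
∂Q_x/∂Y = +0.012, so E_I = 0.012·(9700/44.3497) ≈ 2.62.
E_I > 1: normal good (luxury).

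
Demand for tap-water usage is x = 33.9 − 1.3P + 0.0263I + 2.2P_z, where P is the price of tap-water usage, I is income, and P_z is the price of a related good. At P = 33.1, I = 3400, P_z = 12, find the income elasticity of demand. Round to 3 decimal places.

Evaluating quantity at (P, I, P_z) gives x = 33.9 − 1.3(33.1) + 0.0263(3400) + 2.2(12) = 33.9 − 43.03 + 89.42 + 26.4 = 106.69.
∂x/∂I = +0.0263, so E_I = 0.0263·(3400/106.69) ≈ 0.838.
E_I ∈ (0,1): normal good (necessity).

0.838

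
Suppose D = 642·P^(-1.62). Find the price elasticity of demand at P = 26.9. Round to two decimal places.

For a Cobb–Douglas (constant-elasticity) form D = A·P^α·…, the elasticity with respect to P equals the exponent α at every point.
Here the exponent on P is -1.62, so the price elasticity of demand is -1.62.

-1.62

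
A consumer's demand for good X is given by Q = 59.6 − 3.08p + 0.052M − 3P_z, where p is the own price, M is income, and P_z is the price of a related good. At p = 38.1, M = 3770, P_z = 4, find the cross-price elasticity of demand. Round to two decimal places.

Evaluating quantity at (p, M, P_z) gives Q = 59.6 − 3.08(38.1) + 0.052(3770) − 3(4) = 59.6 − 117.348 + 196.04 − 12 = 126.292.
∂Q/∂P_z = −3, so E_xy = -3·(4/126.292) ≈ -0.10.
E_xy < 0: the goods are complements.

-0.10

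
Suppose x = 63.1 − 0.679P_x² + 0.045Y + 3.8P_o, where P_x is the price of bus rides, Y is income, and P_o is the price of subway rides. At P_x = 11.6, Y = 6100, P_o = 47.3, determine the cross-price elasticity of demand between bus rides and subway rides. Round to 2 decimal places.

0.42

Substituting, x = 63.1 − 0.679(11.6)² + 0.045(6100) + 3.8(47.3) = 63.1 − 91.3662 + 274.5 + 179.74 = 425.9738.
∂x/∂P_o = +3.8, so E_xy = 3.8·(47.3/425.9738) ≈ 0.42.
E_xy > 0: the goods are substitutes.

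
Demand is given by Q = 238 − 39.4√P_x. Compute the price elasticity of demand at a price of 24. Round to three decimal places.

-2.146

At P_x = 24, Q = 44.9802.
dQ/dP_x = −39.4/(2√P_x) = −39.4/(2·4.899).
Point elasticity E = (dQ/dP_x)·(P_x/Q) = -4.0212 × 24/44.9802 ≈ -2.146.
|E| > 1, so demand is elastic at this price.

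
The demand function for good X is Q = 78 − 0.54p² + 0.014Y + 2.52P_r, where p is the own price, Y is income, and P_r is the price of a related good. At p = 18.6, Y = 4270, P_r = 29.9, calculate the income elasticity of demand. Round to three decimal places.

2.272

At the given point, Q = 78 − 0.54(18.6)² + 0.014(4270) + 2.52(29.9) = 78 − 186.8184 + 59.78 + 75.348 = 26.3096.
∂Q/∂Y = +0.014, so E_I = 0.014·(4270/26.3096) ≈ 2.272.
E_I > 1: normal good (luxury).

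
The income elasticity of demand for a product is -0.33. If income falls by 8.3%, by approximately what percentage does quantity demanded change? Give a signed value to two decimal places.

%ΔQ ≈ E × %ΔI = (-0.33) × (-8.3%) ≈ 2.74%.

2.74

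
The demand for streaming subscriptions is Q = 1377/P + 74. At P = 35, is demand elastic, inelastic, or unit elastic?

inelastic

At P = 35, Q = 113.3429.
dQ/dP = −1377/P² = −1.1241.
Point elasticity E = (dQ/dP)·(P/Q) = -1.1241 × 35/113.3429 ≈ -0.347.
|E| ≈ 0.347 < 1, so demand is inelastic.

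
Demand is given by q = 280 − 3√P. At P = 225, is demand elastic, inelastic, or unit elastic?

At P = 225, q = 235.
dq/dP = −3/(2√P) = −3/(2·15).
Point elasticity E = (dq/dP)·(P/q) = -0.1 × 225/235 ≈ -0.096.
|E| ≈ 0.096 < 1, so demand is inelastic.

inelastic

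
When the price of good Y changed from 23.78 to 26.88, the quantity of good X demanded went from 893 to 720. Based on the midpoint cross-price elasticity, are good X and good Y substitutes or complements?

%ΔQ_x = (720 − 893)/[(893+720)/2] = -173/806.5 ≈ -0.2145.
%ΔP_y = (26.88 − 23.78)/[(23.78+26.88)/2] ≈ 0.1224.
E_xy = -0.2145/0.1224 ≈ -1.753.
E_xy < 0, so the goods are complements.

complements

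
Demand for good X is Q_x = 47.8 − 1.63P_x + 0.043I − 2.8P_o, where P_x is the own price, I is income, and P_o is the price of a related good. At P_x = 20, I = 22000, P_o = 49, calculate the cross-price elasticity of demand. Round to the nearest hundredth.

First evaluate Q_x: 47.8 − 1.63(20) + 0.043(22000) − 2.8(49) = 47.8 − 32.6 + 946 − 137.2 = 824.
∂Q_x/∂P_o = −2.8, so E_xy = -2.8·(49/824) ≈ -0.17.
E_xy < 0: the goods are complements.

-0.17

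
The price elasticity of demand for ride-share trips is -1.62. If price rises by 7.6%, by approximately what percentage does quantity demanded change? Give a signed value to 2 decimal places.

%ΔQ ≈ E × %ΔP = (-1.62) × (7.6%) ≈ -12.31%.

-12.31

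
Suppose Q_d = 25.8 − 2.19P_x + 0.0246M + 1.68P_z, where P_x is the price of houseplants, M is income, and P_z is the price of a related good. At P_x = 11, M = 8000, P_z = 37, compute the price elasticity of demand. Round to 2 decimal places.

Q_d = 25.8 − 2.19(11) + 0.0246(8000) + 1.68(37) = 25.8 − 24.09 + 196.8 + 62.16 = 260.67.
∂Q_d/∂P_x = −2.19, so E_p = (−2.19)·(11/260.67) ≈ -0.09.
|E_p| < 1: demand is inelastic.

-0.09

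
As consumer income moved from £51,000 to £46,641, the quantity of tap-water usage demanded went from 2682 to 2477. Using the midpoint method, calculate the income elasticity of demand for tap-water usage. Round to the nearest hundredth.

%ΔQ = (2477 − 2682)/[(2682+2477)/2] = -205/2579.5 ≈ -0.0795.
%ΔM = (46,641 − 51,000)/[(51,000+46,641)/2] = -4359/48820.5 ≈ -0.0893.
E_I = %ΔQ/%ΔM ≈ 0.89.
E_I ∈ (0,1): normal good (necessity).

0.89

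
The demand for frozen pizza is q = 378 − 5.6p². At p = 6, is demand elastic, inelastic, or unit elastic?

At p = 6, q = 176.4.
dq/dp = −2·5.6·p = −67.2.
Point elasticity E = (dq/dp)·(p/q) = -67.2 × 6/176.4 ≈ -2.286.
|E| ≈ 2.286 > 1, so demand is elastic.

elastic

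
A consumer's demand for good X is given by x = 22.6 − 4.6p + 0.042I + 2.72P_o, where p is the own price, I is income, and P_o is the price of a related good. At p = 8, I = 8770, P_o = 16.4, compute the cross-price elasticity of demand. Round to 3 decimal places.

Evaluating quantity at (p, I, P_o) gives x = 22.6 − 4.6(8) + 0.042(8770) + 2.72(16.4) = 22.6 − 36.8 + 368.34 + 44.608 = 398.748.
∂x/∂P_o = +2.72, so E_xy = 2.72·(16.4/398.748) ≈ 0.112.
E_xy > 0: the goods are substitutes.

0.112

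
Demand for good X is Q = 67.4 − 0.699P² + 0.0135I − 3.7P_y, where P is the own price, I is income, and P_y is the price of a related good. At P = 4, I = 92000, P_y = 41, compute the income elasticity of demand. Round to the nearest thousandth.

Substituting, Q = 67.4 − 0.699(4)² + 0.0135(92000) − 3.7(41) = 67.4 − 11.184 + 1242 − 151.7 = 1146.516.
∂Q/∂I = +0.0135, so E_I = 0.0135·(92000/1146.516) ≈ 1.083.
E_I > 1: normal good (luxury).

1.083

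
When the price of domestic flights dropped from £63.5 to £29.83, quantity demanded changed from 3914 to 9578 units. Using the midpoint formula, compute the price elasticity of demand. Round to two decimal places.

%ΔQ = (9578 − 3914)/[(3914 + 9578)/2] = 5664/6746 ≈ 0.8396.
%Δp = (29.83 − 63.5)/[(63.5 + 29.83)/2] = -33.67/46.665 ≈ -0.7215.
Arc elasticity E = %ΔQ/%Δp ≈ 0.8396/-0.7215 ≈ -1.16.
|E| > 1: demand is elastic over this range.

-1.16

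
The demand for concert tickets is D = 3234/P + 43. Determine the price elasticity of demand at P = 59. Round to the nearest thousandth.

At P = 59, D = 97.8136.
dD/dP = −3234/P² = −0.929.
Point elasticity E = (dD/dP)·(P/D) = -0.929 × 59/97.8136 ≈ -0.560.
|E| < 1, so demand is inelastic at this price.

-0.560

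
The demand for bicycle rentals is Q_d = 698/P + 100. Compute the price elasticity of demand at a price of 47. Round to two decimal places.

At P = 47, Q_d = 114.8511.
dQ_d/dP = −698/P² = −0.316.
Point elasticity E = (dQ_d/dP)·(P/Q_d) = -0.316 × 47/114.8511 ≈ -0.13.
|E| < 1, so demand is inelastic at this price.

-0.13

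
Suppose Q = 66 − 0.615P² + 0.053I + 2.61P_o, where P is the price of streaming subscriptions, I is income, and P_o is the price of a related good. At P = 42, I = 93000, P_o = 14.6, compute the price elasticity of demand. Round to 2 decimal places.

First evaluate Q: 66 − 0.615(42)² + 0.053(93000) + 2.61(14.6) = 66 − 1084.86 + 4929 + 38.106 = 3948.246.
∂Q/∂P = −2·0.615·P = -51.66, so E_p = -51.66·(42/3948.246) ≈ -0.55.
|E_p| < 1: demand is inelastic.

-0.55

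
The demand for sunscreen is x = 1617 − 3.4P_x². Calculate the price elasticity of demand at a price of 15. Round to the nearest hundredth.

-1.80

At P_x = 15, x = 852.
dx/dP_x = −2·3.4·P_x = −102.
Point elasticity E = (dx/dP_x)·(P_x/x) = -102 × 15/852 ≈ -1.80.
|E| > 1, so demand is elastic at this price.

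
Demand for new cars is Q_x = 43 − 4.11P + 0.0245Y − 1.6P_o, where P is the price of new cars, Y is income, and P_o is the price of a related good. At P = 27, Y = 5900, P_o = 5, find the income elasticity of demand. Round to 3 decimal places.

Q_x = 43 − 4.11(27) + 0.0245(5900) − 1.6(5) = 43 − 110.97 + 144.55 − 8 = 68.58.
∂Q_x/∂Y = +0.0245, so E_I = 0.0245·(5900/68.58) ≈ 2.108.
E_I > 1: normal good (luxury).

2.108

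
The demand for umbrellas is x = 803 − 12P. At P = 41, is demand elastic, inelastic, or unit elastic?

At P = 41, x = 311.
dx/dP = −12.
Point elasticity E = (dx/dP)·(P/x) = -12 × 41/311 ≈ -1.582.
|E| ≈ 1.582 > 1, so demand is elastic.

elastic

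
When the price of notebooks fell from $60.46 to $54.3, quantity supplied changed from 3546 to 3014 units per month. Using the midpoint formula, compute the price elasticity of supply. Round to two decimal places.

1.51

%Δq = (3014 − 3546)/[(3546 + 3014)/2] = -532/3280 ≈ -0.1622.
%Δp = (54.3 − 60.46)/[(60.46 + 54.3)/2] = -6.16/57.38 ≈ -0.1074.
Arc elasticity E = %Δq/%Δp ≈ -0.1622/-0.1074 ≈ 1.51.
|E| > 1: supply is elastic over this range.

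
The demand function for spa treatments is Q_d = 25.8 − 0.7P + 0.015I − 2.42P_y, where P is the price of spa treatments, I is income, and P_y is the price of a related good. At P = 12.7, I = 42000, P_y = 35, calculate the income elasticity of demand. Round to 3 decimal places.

Substituting, Q_d = 25.8 − 0.7(12.7) + 0.015(42000) − 2.42(35) = 25.8 − 8.89 + 630 − 84.7 = 562.21.
∂Q_d/∂I = +0.015, so E_I = 0.015·(42000/562.21) ≈ 1.121.
E_I > 1: normal good (luxury).

1.121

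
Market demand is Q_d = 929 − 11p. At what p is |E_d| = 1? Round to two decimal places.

42.23

For linear demand Q_d = a − bp, E = −bp/(a − bp). |E| = 1 ⇒ bp = a − bp ⇒ p = a/(2b).
p = 929/(2·11) ≈ 42.23.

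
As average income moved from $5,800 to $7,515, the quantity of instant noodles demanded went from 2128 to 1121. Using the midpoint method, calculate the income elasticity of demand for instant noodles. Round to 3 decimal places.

%ΔQ = (1121 − 2128)/[(2128+1121)/2] = -1007/1624.5 ≈ -0.6199.
%ΔY = (7,515 − 5,800)/[(5,800+7,515)/2] = 1715/6657.5 ≈ 0.2576.
E_I = %ΔQ/%ΔY ≈ -2.406.
E_I < 0: inferior good.

-2.406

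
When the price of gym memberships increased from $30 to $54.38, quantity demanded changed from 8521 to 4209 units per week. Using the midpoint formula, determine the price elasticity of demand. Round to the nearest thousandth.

%ΔQ = (4209 − 8521)/[(8521 + 4209)/2] = -4312/6365 ≈ -0.6775.
%Δp = (54.38 − 30)/[(30 + 54.38)/2] = 24.38/42.19 ≈ 0.5779.
Arc elasticity E = %ΔQ/%Δp ≈ -0.6775/0.5779 ≈ -1.172.
|E| > 1: demand is elastic over this range.

-1.172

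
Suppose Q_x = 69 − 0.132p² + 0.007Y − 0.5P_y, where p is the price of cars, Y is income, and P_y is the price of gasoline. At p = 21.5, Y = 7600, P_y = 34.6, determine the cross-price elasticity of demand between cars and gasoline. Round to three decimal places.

First evaluate Q_x: 69 − 0.132(21.5)² + 0.007(7600) − 0.5(34.6) = 69 − 61.017 + 53.2 − 17.3 = 43.883.
∂Q_x/∂P_y = −0.5, so E_xy = -0.5·(34.6/43.883) ≈ -0.394.
E_xy < 0: the goods are complements.

-0.394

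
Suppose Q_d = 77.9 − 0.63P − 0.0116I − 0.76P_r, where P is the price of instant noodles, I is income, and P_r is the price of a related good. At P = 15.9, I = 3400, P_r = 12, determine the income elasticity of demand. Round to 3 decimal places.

-2.041

Q_d = 77.9 − 0.63(15.9) − 0.0116(3400) − 0.76(12) = 77.9 − 10.017 − 39.44 − 9.12 = 19.323.
∂Q_d/∂I = −0.0116, so E_I = -0.0116·(3400/19.323) ≈ -2.041.
E_I < 0: inferior good.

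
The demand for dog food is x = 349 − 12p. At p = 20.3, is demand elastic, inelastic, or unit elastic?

At p = 20.3, x = 105.4.
dx/dp = −12.
Point elasticity E = (dx/dp)·(p/x) = -12 × 20.3/105.4 ≈ -2.311.
|E| ≈ 2.311 > 1, so demand is elastic.

elastic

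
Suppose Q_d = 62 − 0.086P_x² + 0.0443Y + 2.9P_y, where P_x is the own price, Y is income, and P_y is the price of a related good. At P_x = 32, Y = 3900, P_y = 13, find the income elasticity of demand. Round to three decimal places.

0.937

First evaluate Q_d: 62 − 0.086(32)² + 0.0443(3900) + 2.9(13) = 62 − 88.064 + 172.77 + 37.7 = 184.406.
∂Q_d/∂Y = +0.0443, so E_I = 0.0443·(3900/184.406) ≈ 0.937.
E_I ∈ (0,1): normal good (necessity).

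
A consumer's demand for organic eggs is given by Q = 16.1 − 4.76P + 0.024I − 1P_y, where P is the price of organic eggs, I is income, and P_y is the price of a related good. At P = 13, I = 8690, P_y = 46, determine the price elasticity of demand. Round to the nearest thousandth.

At the given point, Q = 16.1 − 4.76(13) + 0.024(8690) − 1(46) = 16.1 − 61.88 + 208.56 − 46 = 116.78.
∂Q/∂P = −4.76, so E_p = (−4.76)·(13/116.78) ≈ -0.530.
|E_p| < 1: demand is inelastic.

-0.530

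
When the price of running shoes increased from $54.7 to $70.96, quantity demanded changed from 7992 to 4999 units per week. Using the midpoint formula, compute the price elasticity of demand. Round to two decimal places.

%Δq = (4999 − 7992)/[(7992 + 4999)/2] = -2993/6495.5 ≈ -0.4608.
%ΔP = (70.96 − 54.7)/[(54.7 + 70.96)/2] = 16.26/62.83 ≈ 0.2588.
Arc elasticity E = %Δq/%ΔP ≈ -0.4608/0.2588 ≈ -1.78.
|E| > 1: demand is elastic over this range.

-1.78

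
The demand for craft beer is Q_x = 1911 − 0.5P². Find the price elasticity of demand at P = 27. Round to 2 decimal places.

-0.47

At P = 27, Q_x = 1546.5.
dQ_x/dP = −2·0.5·P = −27.
Point elasticity E = (dQ_x/dP)·(P/Q_x) = -27 × 27/1546.5 ≈ -0.47.
|E| < 1, so demand is inelastic at this price.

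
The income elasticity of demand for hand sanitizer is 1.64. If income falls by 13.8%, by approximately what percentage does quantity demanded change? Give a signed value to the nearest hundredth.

-22.63

%ΔQ ≈ E × %ΔI = (1.64) × (-13.8%) ≈ -22.63%.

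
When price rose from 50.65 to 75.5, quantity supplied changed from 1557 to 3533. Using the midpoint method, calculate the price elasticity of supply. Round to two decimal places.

%ΔQ = (3533 − 1557)/[(1557 + 3533)/2] = 1976/2545 ≈ 0.7764.
%Δp = (75.5 − 50.65)/[(50.65 + 75.5)/2] = 24.85/63.075 ≈ 0.3940.
Arc elasticity E = %ΔQ/%Δp ≈ 0.7764/0.3940 ≈ 1.97.
|E| > 1: supply is elastic over this range.

1.97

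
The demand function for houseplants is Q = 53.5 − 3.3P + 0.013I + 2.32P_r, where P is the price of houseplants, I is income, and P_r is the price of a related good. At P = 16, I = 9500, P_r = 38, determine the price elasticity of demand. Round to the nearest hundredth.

-0.25

Evaluating quantity at (P, I, P_r) gives Q = 53.5 − 3.3(16) + 0.013(9500) + 2.32(38) = 53.5 − 52.8 + 123.5 + 88.16 = 212.36.
∂Q/∂P = −3.3, so E_p = (−3.3)·(16/212.36) ≈ -0.25.
|E_p| < 1: demand is inelastic.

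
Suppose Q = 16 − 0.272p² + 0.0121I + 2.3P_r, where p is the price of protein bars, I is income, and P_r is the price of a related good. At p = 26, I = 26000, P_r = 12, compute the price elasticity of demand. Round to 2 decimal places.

Substituting, Q = 16 − 0.272(26)² + 0.0121(26000) + 2.3(12) = 16 − 183.872 + 314.6 + 27.6 = 174.328.
∂Q/∂p = −2·0.272·p = -14.144, so E_p = -14.144·(26/174.328) ≈ -2.11.
|E_p| > 1: demand is elastic.

-2.11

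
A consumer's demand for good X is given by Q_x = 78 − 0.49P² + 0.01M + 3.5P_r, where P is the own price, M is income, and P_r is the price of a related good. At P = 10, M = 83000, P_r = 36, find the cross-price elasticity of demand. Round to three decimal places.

At the given point, Q_x = 78 − 0.49(10)² + 0.01(83000) + 3.5(36) = 78 − 49 + 830 + 126 = 985.
∂Q_x/∂P_r = +3.5, so E_xy = 3.5·(36/985) ≈ 0.128.
E_xy > 0: the goods are substitutes.

0.128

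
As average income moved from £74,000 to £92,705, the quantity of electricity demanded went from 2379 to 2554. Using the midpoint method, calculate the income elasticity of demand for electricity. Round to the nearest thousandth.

%ΔQ = (2554 − 2379)/[(2379+2554)/2] = 175/2466.5 ≈ 0.0710.
%ΔM = (92,705 − 74,000)/[(74,000+92,705)/2] = 18705/83352.5 ≈ 0.2244.
E_I = %ΔQ/%ΔM ≈ 0.316.
E_I ∈ (0,1): normal good (necessity).

0.316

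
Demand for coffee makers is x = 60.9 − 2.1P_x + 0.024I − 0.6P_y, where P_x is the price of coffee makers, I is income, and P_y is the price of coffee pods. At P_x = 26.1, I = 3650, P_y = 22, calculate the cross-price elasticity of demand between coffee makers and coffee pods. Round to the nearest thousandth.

-0.164

Evaluating quantity at (P_x, I, P_y) gives x = 60.9 − 2.1(26.1) + 0.024(3650) − 0.6(22) = 60.9 − 54.81 + 87.6 − 13.2 = 80.49.
∂x/∂P_y = −0.6, so E_xy = -0.6·(22/80.49) ≈ -0.164.
E_xy < 0: the goods are complements.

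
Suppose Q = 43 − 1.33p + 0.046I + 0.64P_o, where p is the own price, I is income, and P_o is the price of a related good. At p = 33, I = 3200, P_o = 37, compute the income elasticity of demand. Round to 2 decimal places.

0.87

First evaluate Q: 43 − 1.33(33) + 0.046(3200) + 0.64(37) = 43 − 43.89 + 147.2 + 23.68 = 169.99.
∂Q/∂I = +0.046, so E_I = 0.046·(3200/169.99) ≈ 0.87.
E_I ∈ (0,1): normal good (necessity).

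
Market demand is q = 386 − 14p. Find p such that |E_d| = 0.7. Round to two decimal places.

Set −bp/(a − bp) = −0.7 ⇒ bp = 0.7(a − bp) ⇒ bp(1+0.7) = 0.7·a.
p = 0.7·386/(14·1.7) ≈ 11.35.

11.35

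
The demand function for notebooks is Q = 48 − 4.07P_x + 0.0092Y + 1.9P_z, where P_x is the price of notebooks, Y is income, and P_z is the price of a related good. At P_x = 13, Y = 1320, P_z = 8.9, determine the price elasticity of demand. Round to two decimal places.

-2.19

Evaluating quantity at (P_x, Y, P_z) gives Q = 48 − 4.07(13) + 0.0092(1320) + 1.9(8.9) = 48 − 52.91 + 12.144 + 16.91 = 24.144.
∂Q/∂P_x = −4.07, so E_p = (−4.07)·(13/24.144) ≈ -2.19.
|E_p| > 1: demand is elastic.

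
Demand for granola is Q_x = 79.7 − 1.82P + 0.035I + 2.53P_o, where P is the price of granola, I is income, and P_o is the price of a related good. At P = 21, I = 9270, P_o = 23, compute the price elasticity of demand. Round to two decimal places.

First evaluate Q_x: 79.7 − 1.82(21) + 0.035(9270) + 2.53(23) = 79.7 − 38.22 + 324.45 + 58.19 = 424.12.
∂Q_x/∂P = −1.82, so E_p = (−1.82)·(21/424.12) ≈ -0.09.
|E_p| < 1: demand is inelastic.

-0.09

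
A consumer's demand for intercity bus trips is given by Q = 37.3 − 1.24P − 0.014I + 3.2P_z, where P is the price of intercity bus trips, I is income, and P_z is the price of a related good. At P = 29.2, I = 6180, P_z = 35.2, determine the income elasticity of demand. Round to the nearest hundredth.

-3.18

First evaluate Q: 37.3 − 1.24(29.2) − 0.014(6180) + 3.2(35.2) = 37.3 − 36.208 − 86.52 + 112.64 = 27.212.
∂Q/∂I = −0.014, so E_I = -0.014·(6180/27.212) ≈ -3.18.
E_I < 0: inferior good.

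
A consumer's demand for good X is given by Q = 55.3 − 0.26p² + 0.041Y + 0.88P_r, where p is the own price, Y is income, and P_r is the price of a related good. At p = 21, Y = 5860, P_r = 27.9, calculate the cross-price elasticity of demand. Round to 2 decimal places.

First evaluate Q: 55.3 − 0.26(21)² + 0.041(5860) + 0.88(27.9) = 55.3 − 114.66 + 240.26 + 24.552 = 205.452.
∂Q/∂P_r = +0.88, so E_xy = 0.88·(27.9/205.452) ≈ 0.12.
E_xy > 0: the goods are substitutes.

0.12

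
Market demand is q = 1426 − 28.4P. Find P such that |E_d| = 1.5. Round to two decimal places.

30.13

Set −bP/(a − bP) = −1.5 ⇒ bP = 1.5(a − bP) ⇒ bP(1+1.5) = 1.5·a.
P = 1.5·1426/(28.4·2.5) ≈ 30.13.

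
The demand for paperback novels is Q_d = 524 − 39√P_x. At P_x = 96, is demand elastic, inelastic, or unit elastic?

elastic

At P_x = 96, Q_d = 141.8796.
dQ_d/dP_x = −39/(2√P_x) = −39/(2·9.798).
Point elasticity E = (dQ_d/dP_x)·(P_x/Q_d) = -1.9902 × 96/141.8796 ≈ -1.347.
|E| ≈ 1.347 > 1, so demand is elastic.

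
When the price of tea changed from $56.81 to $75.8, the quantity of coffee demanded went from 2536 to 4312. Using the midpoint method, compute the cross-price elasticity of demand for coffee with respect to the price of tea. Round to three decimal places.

1.811

%ΔQ_x = (4312 − 2536)/[(2536+4312)/2] = 1776/3424 ≈ 0.5187.
%ΔP_y = (75.8 − 56.81)/[(56.81+75.8)/2] ≈ 0.2864.
E_xy = 0.5187/0.2864 ≈ 1.811.
E_xy > 0, so coffee and tea are substitutes.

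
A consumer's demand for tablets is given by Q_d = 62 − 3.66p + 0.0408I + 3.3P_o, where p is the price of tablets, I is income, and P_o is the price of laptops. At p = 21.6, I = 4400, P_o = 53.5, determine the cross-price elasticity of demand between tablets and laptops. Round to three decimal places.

0.521

Q_d = 62 − 3.66(21.6) + 0.0408(4400) + 3.3(53.5) = 62 − 79.056 + 179.52 + 176.55 = 339.014.
∂Q_d/∂P_o = +3.3, so E_xy = 3.3·(53.5/339.014) ≈ 0.521.
E_xy > 0: the goods are substitutes.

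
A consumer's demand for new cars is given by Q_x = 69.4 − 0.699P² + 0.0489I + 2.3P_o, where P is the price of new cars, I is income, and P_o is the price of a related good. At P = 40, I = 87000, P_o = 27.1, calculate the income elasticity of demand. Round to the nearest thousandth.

1.302

Evaluating quantity at (P, I, P_o) gives Q_x = 69.4 − 0.699(40)² + 0.0489(87000) + 2.3(27.1) = 69.4 − 1118.4 + 4254.3 + 62.33 = 3267.63.
∂Q_x/∂I = +0.0489, so E_I = 0.0489·(87000/3267.63) ≈ 1.302.
E_I > 1: normal good (luxury).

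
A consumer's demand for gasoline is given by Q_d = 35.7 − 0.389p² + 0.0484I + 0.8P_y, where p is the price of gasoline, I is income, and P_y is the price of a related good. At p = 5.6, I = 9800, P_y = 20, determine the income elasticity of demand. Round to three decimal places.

Evaluating quantity at (p, I, P_y) gives Q_d = 35.7 − 0.389(5.6)² + 0.0484(9800) + 0.8(20) = 35.7 − 12.199 + 474.32 + 16 = 513.821.
∂Q_d/∂I = +0.0484, so E_I = 0.0484·(9800/513.821) ≈ 0.923.
E_I ∈ (0,1): normal good (necessity).

0.923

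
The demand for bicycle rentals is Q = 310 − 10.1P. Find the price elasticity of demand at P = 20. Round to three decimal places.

-1.870

At P = 20, Q = 108.
dQ/dP = −10.1.
Point elasticity E = (dQ/dP)·(P/Q) = -10.1 × 20/108 ≈ -1.870.
|E| > 1, so demand is elastic at this price.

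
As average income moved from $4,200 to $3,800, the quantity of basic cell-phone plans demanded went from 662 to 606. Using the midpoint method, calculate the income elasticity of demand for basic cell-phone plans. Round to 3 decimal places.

%ΔQ = (606 − 662)/[(662+606)/2] = -56/634 ≈ -0.0883.
%ΔI = (3,800 − 4,200)/[(4,200+3,800)/2] = -400/4000 ≈ -0.1000.
E_I = %ΔQ/%ΔI ≈ 0.883.
E_I ∈ (0,1): normal good (necessity).

0.883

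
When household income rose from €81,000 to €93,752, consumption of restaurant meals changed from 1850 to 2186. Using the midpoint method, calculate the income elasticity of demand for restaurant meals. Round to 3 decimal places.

1.141

%ΔQ = (2186 − 1850)/[(1850+2186)/2] = 336/2018 ≈ 0.1665.
%ΔY = (93,752 − 81,000)/[(81,000+93,752)/2] = 12752/87376 ≈ 0.1459.
E_I = %ΔQ/%ΔY ≈ 1.141.
E_I > 1: normal good (luxury).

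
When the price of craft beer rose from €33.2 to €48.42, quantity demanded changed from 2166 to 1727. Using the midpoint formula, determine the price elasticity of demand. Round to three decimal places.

-0.605

%Δq = (1727 − 2166)/[(2166 + 1727)/2] = -439/1946.5 ≈ -0.2255.
%Δp = (48.42 − 33.2)/[(33.2 + 48.42)/2] = 15.22/40.81 ≈ 0.3729.
Arc elasticity E = %Δq/%Δp ≈ -0.2255/0.3729 ≈ -0.605.
|E| < 1: demand is inelastic over this range.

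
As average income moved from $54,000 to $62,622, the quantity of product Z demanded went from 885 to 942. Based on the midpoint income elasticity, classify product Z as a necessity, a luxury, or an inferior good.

necessity

%ΔQ = (942 − 885)/[(885+942)/2] = 57/913.5 ≈ 0.0624.
%ΔM = (62,622 − 54,000)/[(54,000+62,622)/2] = 8622/58311 ≈ 0.1479.
E_I = %ΔQ/%ΔM ≈ 0.422.
E_I ∈ (0,1): normal good (necessity).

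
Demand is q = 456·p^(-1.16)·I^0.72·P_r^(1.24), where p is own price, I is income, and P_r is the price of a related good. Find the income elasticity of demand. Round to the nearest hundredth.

For a Cobb–Douglas (constant-elasticity) form q = A·I^α·…, the elasticity with respect to I equals the exponent α at every point.
Here the exponent on I is 0.72, so the income elasticity of demand is 0.72.

0.72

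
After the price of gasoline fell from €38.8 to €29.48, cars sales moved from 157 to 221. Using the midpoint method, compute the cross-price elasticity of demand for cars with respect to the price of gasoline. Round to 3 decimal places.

-1.240

%ΔQ_x = (221 − 157)/[(157+221)/2] = 64/189 ≈ 0.3386.
%ΔP_y = (29.48 − 38.8)/[(38.8+29.48)/2] ≈ -0.2730.
E_xy = 0.3386/-0.2730 ≈ -1.240.
E_xy < 0, so cars and gasoline are complements.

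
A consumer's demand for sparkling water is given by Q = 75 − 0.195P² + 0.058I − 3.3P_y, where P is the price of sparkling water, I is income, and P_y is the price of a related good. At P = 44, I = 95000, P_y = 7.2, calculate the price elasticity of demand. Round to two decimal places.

Substituting, Q = 75 − 0.195(44)² + 0.058(95000) − 3.3(7.2) = 75 − 377.52 + 5510 − 23.76 = 5183.72.
∂Q/∂P = −2·0.195·P = -17.16, so E_p = -17.16·(44/5183.72) ≈ -0.15.
|E_p| < 1: demand is inelastic.

-0.15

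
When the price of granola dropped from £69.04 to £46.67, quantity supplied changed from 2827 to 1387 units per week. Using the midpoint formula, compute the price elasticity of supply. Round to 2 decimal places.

%Δq = (1387 − 2827)/[(2827 + 1387)/2] = -1440/2107 ≈ -0.6834.
%Δp = (46.67 − 69.04)/[(69.04 + 46.67)/2] = -22.37/57.855 ≈ -0.3867.
Arc elasticity E = %Δq/%Δp ≈ -0.6834/-0.3867 ≈ 1.77.
|E| > 1: supply is elastic over this range.

1.77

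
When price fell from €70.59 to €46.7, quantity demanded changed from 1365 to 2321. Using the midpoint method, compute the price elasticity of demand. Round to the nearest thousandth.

-1.273

%ΔQ = (2321 − 1365)/[(1365 + 2321)/2] = 956/1843 ≈ 0.5187.
%Δp = (46.7 − 70.59)/[(70.59 + 46.7)/2] = -23.89/58.645 ≈ -0.4074.
Arc elasticity E = %ΔQ/%Δp ≈ 0.5187/-0.4074 ≈ -1.273.
|E| > 1: demand is elastic over this range.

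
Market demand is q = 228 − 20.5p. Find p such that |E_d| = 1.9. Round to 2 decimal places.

7.29

Set −bp/(a − bp) = −1.9 ⇒ bp = 1.9(a − bp) ⇒ bp(1+1.9) = 1.9·a.
p = 1.9·228/(20.5·2.9) ≈ 7.29.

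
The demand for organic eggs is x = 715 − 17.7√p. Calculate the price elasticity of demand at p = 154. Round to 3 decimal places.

-0.222

At p = 154, x = 495.3488.
dx/dp = −17.7/(2√p) = −17.7/(2·12.4097).
Point elasticity E = (dx/dp)·(p/x) = -0.7132 × 154/495.3488 ≈ -0.222.
|E| < 1, so demand is inelastic at this price.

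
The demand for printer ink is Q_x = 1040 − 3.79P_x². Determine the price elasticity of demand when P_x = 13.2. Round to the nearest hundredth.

-3.48

At P_x = 13.2, Q_x = 379.6304.
dQ_x/dP_x = −2·3.79·P_x = −100.056.
Point elasticity E = (dQ_x/dP_x)·(P_x/Q_x) = -100.056 × 13.2/379.6304 ≈ -3.48.
|E| > 1, so demand is elastic at this price.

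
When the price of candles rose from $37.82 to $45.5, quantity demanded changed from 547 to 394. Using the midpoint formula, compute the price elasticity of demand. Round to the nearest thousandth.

-1.764

%Δq = (394 − 547)/[(547 + 394)/2] = -153/470.5 ≈ -0.3252.
%ΔP = (45.5 − 37.82)/[(37.82 + 45.5)/2] = 7.68/41.66 ≈ 0.1843.
Arc elasticity E = %Δq/%ΔP ≈ -0.3252/0.1843 ≈ -1.764.
|E| > 1: demand is elastic over this range.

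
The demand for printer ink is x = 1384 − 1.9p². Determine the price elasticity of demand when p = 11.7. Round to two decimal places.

At p = 11.7, x = 1123.909.
dx/dp = −2·1.9·p = −44.46.
Point elasticity E = (dx/dp)·(p/x) = -44.46 × 11.7/1123.909 ≈ -0.46.
|E| < 1, so demand is inelastic at this price.

-0.46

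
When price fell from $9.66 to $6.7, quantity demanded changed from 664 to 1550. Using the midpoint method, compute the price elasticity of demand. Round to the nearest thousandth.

-2.212

%ΔQ = (1550 − 664)/[(664 + 1550)/2] = 886/1107 ≈ 0.8004.
%ΔP = (6.7 − 9.66)/[(9.66 + 6.7)/2] = -2.96/8.18 ≈ -0.3619.
Arc elasticity E = %ΔQ/%ΔP ≈ 0.8004/-0.3619 ≈ -2.212.
|E| > 1: demand is elastic over this range.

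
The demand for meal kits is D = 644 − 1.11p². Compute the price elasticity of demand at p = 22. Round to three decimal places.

-10.064

At p = 22, D = 106.76.
dD/dp = −2·1.11·p = −48.84.
Point elasticity E = (dD/dp)·(p/D) = -48.84 × 22/106.76 ≈ -10.064.
|E| > 1, so demand is elastic at this price.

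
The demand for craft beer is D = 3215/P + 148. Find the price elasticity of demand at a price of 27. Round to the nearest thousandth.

-0.446

At P = 27, D = 267.0741.
dD/dP = −3215/P² = −4.4102.
Point elasticity E = (dD/dP)·(P/D) = -4.4102 × 27/267.0741 ≈ -0.446.
|E| < 1, so demand is inelastic at this price.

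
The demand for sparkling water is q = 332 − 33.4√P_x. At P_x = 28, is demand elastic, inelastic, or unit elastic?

inelastic

At P_x = 28, q = 155.2638.
dq/dP_x = −33.4/(2√P_x) = −33.4/(2·5.2915).
Point elasticity E = (dq/dP_x)·(P_x/q) = -3.156 × 28/155.2638 ≈ -0.569.
|E| ≈ 0.569 < 1, so demand is inelastic.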